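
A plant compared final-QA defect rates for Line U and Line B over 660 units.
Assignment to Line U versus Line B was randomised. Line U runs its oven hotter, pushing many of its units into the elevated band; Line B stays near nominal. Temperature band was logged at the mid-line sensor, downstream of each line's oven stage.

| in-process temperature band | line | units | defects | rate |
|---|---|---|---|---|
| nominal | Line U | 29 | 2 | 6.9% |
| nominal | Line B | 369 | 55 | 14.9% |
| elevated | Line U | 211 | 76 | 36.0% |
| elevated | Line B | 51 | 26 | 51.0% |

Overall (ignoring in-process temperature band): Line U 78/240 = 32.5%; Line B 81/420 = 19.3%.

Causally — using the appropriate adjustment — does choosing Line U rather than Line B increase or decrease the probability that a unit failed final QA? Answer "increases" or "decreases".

increases

Within every in-process temperature band level Line U has the lower rate, yet pooled Line B does — Simpson's reversal.
The distribution of in-process temperature band is itself part of what the line does — it is an intermediate outcome. Holding it fixed would remove that part of the effect; the total effect is the pooled difference.
Pooled: Line U 32.5% vs Line B 19.3%; Line B is lower overall.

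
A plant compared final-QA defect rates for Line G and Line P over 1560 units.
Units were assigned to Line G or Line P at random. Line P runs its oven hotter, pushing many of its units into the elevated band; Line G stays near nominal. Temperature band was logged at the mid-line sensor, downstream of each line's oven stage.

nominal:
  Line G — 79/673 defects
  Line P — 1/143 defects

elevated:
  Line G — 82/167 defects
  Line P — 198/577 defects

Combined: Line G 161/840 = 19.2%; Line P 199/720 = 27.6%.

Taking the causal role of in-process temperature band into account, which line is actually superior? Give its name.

Line G

The stratified and pooled comparisons disagree (Line P wins within each in-process temperature band; Line G wins overall), so the answer turns on the causal role of in-process temperature band.
In-process temperature band is recorded after the line and is itself shifted by it — it sits on the causal path from line to outcome. Conditioning on a mediator would strip out part of the effect we want; the pooled comparison gives the total causal effect.
Pooled: Line G 19.2% vs Line P 27.6%; Line G is lower overall.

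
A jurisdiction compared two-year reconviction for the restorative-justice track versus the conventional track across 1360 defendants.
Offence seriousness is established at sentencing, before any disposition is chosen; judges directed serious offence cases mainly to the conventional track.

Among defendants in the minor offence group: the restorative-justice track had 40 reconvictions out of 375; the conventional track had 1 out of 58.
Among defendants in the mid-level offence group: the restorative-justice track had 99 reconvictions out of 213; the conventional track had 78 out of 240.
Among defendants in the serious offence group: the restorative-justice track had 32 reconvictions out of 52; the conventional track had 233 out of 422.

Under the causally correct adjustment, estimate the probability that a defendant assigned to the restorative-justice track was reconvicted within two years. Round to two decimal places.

0.40

the conventional track is lower inside every offence seriousness stratum but the restorative-justice track is lower in aggregate. Whether to stratify depends on how offence seriousness relates to the disposition.
Offence seriousness satisfies the back-door criterion: it is not a descendant of the disposition, and it blocks the spurious path from disposition to outcome. Adjusting for it (i.e., using the within-offence seriousness rates) gives the causal effect.
Standardising the restorative-justice track to the population offence seriousness mix: 0.318·40/375 + 0.333·99/213 + 0.349·32/52 = 0.403.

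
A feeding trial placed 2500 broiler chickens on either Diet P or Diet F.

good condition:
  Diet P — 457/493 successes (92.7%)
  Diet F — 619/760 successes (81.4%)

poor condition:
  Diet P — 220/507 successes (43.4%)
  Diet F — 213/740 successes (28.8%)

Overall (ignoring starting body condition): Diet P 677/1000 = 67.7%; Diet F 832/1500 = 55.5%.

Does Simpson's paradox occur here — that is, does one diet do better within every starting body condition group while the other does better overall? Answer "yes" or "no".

Within each starting body condition level (good condition 92.7% vs 81.4%; poor condition 43.4% vs 28.8%), Diet P has the higher rate every time. Pooled: 67.7% vs 55.5% — Diet P has the higher rate overall. They agree.

no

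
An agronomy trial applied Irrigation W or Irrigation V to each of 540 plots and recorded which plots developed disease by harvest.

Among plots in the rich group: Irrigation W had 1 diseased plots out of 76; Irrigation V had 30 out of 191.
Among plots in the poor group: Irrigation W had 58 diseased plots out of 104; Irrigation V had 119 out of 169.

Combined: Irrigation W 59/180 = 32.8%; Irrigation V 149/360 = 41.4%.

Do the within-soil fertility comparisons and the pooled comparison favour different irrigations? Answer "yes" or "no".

no

Within each soil fertility level (rich 1.3% vs 15.7%; poor 55.8% vs 70.4%), Irrigation W has the lower rate every time. Pooled: 32.8% vs 41.4% — Irrigation W has the lower rate overall. They agree.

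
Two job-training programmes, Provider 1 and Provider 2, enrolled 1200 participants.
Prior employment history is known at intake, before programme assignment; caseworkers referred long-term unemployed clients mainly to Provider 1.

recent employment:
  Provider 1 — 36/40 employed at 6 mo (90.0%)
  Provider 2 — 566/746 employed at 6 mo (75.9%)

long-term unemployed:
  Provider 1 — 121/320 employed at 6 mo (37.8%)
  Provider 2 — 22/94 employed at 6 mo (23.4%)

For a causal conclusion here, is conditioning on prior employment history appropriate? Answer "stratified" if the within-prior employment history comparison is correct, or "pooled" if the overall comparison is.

Prior employment history satisfies the back-door criterion: it is not a descendant of the programme, and it blocks the spurious path from programme to outcome. Adjusting for it (i.e., using the within-prior employment history rates) gives the causal effect.
Within each level — recent employment: 90.0% vs 75.9%; long-term unemployed: 37.8% vs 23.4% — Provider 1 is higher every time.

stratified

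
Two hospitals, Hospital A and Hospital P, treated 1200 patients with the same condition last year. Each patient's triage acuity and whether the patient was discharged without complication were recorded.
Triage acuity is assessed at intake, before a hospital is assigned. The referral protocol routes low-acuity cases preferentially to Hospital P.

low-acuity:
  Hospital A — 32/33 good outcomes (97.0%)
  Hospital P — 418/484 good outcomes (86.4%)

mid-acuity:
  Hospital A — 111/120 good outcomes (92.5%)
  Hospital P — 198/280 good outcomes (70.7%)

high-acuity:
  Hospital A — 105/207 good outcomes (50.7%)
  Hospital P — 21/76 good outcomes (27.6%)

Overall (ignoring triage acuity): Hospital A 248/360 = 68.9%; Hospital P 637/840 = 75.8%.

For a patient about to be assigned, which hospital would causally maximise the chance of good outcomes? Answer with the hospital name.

Hospital A

Triage acuity is set before the hospital has any effect — it is not caused by the hospital — and it independently drives the outcome. That makes it a confounder, so the causal comparison is within triage acuity levels.
Within each level — low-acuity: 97.0% vs 86.4%; mid-acuity: 92.5% vs 70.7%; high-acuity: 50.7% vs 27.6% — Hospital A is higher every time.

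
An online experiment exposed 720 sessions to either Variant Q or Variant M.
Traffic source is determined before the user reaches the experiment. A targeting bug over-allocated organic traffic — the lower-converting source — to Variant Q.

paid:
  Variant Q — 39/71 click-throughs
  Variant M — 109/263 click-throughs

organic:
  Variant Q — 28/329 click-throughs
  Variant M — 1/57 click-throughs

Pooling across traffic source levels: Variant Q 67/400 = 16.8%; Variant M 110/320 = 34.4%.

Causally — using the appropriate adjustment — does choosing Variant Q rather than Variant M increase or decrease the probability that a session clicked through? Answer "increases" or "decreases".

increases

Variant Q is higher inside every traffic source stratum but Variant M is higher in aggregate. Whether to stratify depends on how traffic source relates to the variant.
Traffic source differs across variants for reasons unrelated to any effect of the variant itself, and it separately predicts the outcome — a classic confounder. We must compare within traffic source levels.
Within each level — paid: 54.9% vs 41.4%; organic: 8.5% vs 1.8% — Variant Q is higher every time.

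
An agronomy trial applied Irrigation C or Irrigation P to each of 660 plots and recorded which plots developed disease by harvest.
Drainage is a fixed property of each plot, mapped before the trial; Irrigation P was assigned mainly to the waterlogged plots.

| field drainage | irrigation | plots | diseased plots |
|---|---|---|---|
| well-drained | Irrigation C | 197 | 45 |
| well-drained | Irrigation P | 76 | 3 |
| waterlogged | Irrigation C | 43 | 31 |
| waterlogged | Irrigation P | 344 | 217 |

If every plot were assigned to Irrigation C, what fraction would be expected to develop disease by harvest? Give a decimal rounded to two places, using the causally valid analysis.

The stratified and pooled comparisons disagree (Irrigation P wins within each field drainage; Irrigation C wins overall), so the answer turns on the causal role of field drainage.
The imbalance in field drainage arose from how plots were allocated, not from anything the irrigation did; and field drainage independently affects the outcome. The pooled gap is confounded — condition on field drainage.
Standardising Irrigation C to the population field drainage mix: 0.414·45/197 + 0.586·31/43 = 0.517.

0.52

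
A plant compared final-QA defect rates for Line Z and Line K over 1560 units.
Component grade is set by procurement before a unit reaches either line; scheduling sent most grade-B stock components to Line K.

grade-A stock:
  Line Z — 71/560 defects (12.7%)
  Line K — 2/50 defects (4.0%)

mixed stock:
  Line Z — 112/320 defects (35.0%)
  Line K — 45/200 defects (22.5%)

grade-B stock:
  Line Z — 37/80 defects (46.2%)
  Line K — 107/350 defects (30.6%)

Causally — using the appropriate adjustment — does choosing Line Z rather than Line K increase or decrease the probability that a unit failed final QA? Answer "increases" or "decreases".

Component grade differs across lines for reasons unrelated to any effect of the line itself, and it separately predicts the outcome — a classic confounder. We must compare within component grade levels.
Within each level — grade-A stock: 12.7% vs 4.0%; mixed stock: 35.0% vs 22.5%; grade-B stock: 46.2% vs 30.6% — Line K is lower every time.

increases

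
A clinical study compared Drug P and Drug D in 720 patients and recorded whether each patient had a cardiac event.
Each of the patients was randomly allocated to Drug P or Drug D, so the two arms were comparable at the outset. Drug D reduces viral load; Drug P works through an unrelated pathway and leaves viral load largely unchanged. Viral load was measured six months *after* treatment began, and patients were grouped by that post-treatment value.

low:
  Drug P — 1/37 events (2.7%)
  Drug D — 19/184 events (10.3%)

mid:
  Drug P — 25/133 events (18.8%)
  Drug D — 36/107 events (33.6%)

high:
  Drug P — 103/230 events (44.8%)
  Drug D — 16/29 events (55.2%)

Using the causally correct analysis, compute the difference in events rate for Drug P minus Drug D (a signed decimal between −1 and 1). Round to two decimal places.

+0.10

Viral load is recorded after the drug and is itself shifted by it — it sits on the causal path from drug to outcome. Conditioning on a mediator would strip out part of the effect we want; the pooled comparison gives the total causal effect.
The causal difference is the pooled difference: 0.323 − 0.222 = +0.101.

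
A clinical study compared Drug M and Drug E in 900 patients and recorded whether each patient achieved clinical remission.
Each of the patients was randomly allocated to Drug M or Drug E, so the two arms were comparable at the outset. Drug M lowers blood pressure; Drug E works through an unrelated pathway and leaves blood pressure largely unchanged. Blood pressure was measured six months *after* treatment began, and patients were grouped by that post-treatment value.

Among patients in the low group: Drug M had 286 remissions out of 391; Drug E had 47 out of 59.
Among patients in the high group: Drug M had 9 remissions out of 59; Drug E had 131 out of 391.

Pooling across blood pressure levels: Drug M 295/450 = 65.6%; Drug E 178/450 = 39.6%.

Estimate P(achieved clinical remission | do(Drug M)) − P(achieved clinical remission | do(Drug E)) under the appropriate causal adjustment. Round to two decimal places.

+0.26

Blood pressure lies on the pathway drug → blood pressure → outcome, so adjusting for it blocks the indirect effect. For the total causal effect of drug, use the unadjusted pooled rates.
The causal difference is the pooled difference: 0.656 − 0.396 = +0.260.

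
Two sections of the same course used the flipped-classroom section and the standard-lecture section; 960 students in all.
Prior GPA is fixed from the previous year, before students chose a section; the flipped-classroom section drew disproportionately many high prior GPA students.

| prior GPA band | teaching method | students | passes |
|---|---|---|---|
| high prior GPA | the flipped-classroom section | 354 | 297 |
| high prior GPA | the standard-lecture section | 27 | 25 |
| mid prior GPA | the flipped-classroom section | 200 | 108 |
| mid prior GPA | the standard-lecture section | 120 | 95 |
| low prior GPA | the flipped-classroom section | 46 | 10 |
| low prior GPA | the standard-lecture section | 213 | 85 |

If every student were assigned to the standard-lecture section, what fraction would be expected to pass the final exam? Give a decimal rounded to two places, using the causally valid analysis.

0.74

Prior GPA band satisfies the back-door criterion: it is not a descendant of the teaching method, and it blocks the spurious path from teaching method to outcome. Adjusting for it (i.e., using the within-prior GPA band rates) gives the causal effect.
Standardising the standard-lecture section to the population prior GPA band mix: 0.397·25/27 + 0.333·95/120 + 0.270·85/213 = 0.739.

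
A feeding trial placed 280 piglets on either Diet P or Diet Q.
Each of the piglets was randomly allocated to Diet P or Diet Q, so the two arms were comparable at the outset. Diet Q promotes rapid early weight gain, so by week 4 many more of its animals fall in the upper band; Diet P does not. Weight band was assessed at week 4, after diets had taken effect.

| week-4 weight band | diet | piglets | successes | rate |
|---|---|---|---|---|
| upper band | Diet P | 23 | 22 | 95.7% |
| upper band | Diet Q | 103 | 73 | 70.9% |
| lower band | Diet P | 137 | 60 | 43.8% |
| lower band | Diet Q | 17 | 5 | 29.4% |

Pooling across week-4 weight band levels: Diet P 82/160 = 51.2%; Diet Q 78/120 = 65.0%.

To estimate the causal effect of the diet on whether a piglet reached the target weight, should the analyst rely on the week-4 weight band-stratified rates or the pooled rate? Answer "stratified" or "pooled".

pooled

The stratified and pooled comparisons disagree (Diet P wins within each week-4 weight band; Diet Q wins overall), so the answer turns on the causal role of week-4 weight band.
Week-4 weight band is downstream of the diet. One should not condition on a consequence of treatment, so the overall rates are the right comparison.
Pooled: Diet P 51.2% vs Diet Q 65.0%; Diet Q is higher overall.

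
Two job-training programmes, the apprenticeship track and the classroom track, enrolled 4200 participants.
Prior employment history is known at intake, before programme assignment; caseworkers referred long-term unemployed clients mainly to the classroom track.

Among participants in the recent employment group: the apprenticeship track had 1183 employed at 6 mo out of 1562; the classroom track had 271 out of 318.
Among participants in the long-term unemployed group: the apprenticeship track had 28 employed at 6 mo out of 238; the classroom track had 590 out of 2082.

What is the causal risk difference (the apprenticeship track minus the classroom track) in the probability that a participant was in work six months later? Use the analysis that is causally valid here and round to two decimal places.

-0.13

Within every prior employment history level the classroom track has the higher rate, yet pooled the apprenticeship track does — Simpson's reversal.
Here prior employment history is a common cause — it drives both which programme a case falls under and the outcome. The crude comparison mixes populations; the stratum-specific rates are the causally relevant ones.
Adjusting over the population distribution of prior employment history: 0.448·(0.757−0.852) + 0.552·(0.118−0.283) = -0.134.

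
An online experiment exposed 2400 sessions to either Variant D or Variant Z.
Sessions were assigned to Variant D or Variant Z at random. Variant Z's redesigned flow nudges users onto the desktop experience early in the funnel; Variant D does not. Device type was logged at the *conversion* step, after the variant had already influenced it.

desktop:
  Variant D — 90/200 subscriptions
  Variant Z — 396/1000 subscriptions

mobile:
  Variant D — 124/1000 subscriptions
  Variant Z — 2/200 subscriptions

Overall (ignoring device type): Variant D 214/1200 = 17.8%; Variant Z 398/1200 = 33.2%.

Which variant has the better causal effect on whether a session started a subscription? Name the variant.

Device type here is a post-treatment variable shaped by the variant; conditioning on it would introduce bias rather than remove it. The overall comparison is the causal one.
Pooled: Variant D 17.8% vs Variant Z 33.2%; Variant Z is higher overall.

Variant Z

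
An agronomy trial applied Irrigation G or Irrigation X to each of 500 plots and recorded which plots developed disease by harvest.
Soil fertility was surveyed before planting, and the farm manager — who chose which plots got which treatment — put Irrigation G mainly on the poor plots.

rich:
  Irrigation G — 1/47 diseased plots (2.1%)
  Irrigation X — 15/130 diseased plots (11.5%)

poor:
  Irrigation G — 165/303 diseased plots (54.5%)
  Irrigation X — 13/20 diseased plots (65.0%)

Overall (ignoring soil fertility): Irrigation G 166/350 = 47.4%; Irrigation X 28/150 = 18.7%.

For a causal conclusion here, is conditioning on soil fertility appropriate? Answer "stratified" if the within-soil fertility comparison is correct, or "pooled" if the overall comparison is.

Soil fertility satisfies the back-door criterion: it is not a descendant of the irrigation, and it blocks the spurious path from irrigation to outcome. Adjusting for it (i.e., using the within-soil fertility rates) gives the causal effect.
Within each level — rich: 2.1% vs 11.5%; poor: 54.5% vs 65.0% — Irrigation G is lower every time.

stratified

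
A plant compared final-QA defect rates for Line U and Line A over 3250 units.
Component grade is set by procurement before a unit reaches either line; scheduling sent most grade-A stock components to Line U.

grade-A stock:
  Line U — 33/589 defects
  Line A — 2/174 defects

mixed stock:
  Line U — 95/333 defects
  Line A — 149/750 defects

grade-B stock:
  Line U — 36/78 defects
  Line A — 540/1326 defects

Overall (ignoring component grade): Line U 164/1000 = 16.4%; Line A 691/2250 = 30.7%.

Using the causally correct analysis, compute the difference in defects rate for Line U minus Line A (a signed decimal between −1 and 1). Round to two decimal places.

The component grade-specific comparison favours Line A throughout, but the pooled figures favour Line U. The question is whether to condition on component grade.
Component grade satisfies the back-door criterion: it is not a descendant of the line, and it blocks the spurious path from line to outcome. Adjusting for it (i.e., using the within-component grade rates) gives the causal effect.
Adjusting over the population distribution of component grade: 0.235·(0.056−0.011) + 0.333·(0.285−0.199) + 0.432·(0.462−0.407) = +0.063.

+0.06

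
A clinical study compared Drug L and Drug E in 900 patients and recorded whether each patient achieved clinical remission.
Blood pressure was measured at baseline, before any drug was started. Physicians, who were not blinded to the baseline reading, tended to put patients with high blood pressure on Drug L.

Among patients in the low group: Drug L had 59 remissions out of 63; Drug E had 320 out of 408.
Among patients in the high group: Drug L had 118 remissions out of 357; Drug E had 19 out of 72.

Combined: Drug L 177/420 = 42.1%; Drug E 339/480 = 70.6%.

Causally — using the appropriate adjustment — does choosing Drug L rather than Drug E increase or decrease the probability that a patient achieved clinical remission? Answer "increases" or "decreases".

increases

Drug L is higher inside every blood pressure stratum but Drug E is higher in aggregate. Whether to stratify depends on how blood pressure relates to the drug.
Blood pressure satisfies the back-door criterion: it is not a descendant of the drug, and it blocks the spurious path from drug to outcome. Adjusting for it (i.e., using the within-blood pressure rates) gives the causal effect.
Within each level — low: 93.7% vs 78.4%; high: 33.1% vs 26.4% — Drug L is higher every time.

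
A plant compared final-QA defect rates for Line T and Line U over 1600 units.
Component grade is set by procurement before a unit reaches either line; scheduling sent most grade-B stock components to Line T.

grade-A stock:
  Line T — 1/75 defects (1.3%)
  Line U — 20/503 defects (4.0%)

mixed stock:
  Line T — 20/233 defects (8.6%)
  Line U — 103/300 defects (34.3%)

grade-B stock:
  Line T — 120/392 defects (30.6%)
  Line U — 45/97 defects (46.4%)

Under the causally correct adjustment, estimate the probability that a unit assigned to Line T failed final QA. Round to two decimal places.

0.13

Component grade is set before the line has any effect — it is not caused by the line — and it independently drives the outcome. That makes it a confounder, so the causal comparison is within component grade levels.
Standardising Line T to the population component grade mix: 0.361·1/75 + 0.333·20/233 + 0.306·120/392 = 0.127.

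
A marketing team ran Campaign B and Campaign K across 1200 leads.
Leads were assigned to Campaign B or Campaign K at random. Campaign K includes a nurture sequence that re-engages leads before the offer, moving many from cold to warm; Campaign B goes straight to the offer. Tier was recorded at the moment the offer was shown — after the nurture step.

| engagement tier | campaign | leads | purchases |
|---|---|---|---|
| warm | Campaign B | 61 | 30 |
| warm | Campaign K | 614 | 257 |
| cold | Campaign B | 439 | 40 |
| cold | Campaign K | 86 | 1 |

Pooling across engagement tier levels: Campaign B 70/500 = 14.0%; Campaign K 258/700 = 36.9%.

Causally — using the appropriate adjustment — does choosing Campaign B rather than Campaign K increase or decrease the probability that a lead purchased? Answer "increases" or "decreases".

decreases

The stratified and pooled comparisons disagree (Campaign B wins within each engagement tier; Campaign K wins overall), so the answer turns on the causal role of engagement tier.
Engagement tier lies on the pathway campaign → engagement tier → outcome, so adjusting for it blocks the indirect effect. For the total causal effect of campaign, use the unadjusted pooled rates.
Pooled: Campaign B 14.0% vs Campaign K 36.9%; Campaign K is higher overall.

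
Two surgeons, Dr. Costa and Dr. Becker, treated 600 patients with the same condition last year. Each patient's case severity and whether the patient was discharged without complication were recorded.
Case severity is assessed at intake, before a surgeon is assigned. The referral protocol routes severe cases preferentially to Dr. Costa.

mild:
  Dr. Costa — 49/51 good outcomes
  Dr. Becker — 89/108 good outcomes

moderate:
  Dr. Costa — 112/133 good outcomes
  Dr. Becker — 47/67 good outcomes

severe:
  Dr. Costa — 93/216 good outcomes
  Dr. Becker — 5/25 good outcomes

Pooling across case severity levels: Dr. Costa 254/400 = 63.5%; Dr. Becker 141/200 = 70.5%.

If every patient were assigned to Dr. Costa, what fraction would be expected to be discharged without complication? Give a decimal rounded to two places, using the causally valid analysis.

The imbalance in case severity arose from how patients were allocated, not from anything the surgeon did; and case severity independently affects the outcome. The pooled gap is confounded — condition on case severity.
Standardising Dr. Costa to the population case severity mix: 0.265·49/51 + 0.333·112/133 + 0.402·93/216 = 0.708.

0.71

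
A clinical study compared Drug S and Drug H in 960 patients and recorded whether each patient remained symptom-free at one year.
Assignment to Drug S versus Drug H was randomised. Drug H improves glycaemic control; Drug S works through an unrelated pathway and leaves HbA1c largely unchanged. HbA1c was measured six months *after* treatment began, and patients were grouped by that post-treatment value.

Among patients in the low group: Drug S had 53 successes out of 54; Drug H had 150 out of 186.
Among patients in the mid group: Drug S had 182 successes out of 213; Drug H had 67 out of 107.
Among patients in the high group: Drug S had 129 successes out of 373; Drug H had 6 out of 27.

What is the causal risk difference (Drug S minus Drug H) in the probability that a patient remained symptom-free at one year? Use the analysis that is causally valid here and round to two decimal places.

-0.13

Within every HbA1c level Drug S has the higher rate, yet pooled Drug H does — Simpson's reversal.
Stratifying would compare drugs among patients the drugs themselves sorted into HbA1c groups — a form of selection on an intermediate. The unconditioned pooled rates give the total causal effect.
The causal difference is the pooled difference: 0.569 − 0.697 = -0.128.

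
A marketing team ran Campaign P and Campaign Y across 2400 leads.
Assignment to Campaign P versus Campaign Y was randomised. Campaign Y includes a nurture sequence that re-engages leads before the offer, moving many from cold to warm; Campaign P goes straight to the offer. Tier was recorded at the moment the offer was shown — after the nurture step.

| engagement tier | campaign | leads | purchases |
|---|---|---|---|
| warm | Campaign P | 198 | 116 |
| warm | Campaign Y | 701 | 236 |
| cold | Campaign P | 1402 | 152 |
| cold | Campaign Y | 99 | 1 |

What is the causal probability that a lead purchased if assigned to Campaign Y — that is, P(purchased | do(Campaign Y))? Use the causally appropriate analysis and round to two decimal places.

0.30

Campaign P is higher inside every engagement tier stratum but Campaign Y is higher in aggregate. Whether to stratify depends on how engagement tier relates to the campaign.
Stratifying would compare campaigns among leads the campaigns themselves sorted into engagement tier groups — a form of selection on an intermediate. The unconditioned pooled rates give the total causal effect.
So P(outcome | do(Campaign Y)) is just the pooled rate for Campaign Y: 237/800 = 0.296.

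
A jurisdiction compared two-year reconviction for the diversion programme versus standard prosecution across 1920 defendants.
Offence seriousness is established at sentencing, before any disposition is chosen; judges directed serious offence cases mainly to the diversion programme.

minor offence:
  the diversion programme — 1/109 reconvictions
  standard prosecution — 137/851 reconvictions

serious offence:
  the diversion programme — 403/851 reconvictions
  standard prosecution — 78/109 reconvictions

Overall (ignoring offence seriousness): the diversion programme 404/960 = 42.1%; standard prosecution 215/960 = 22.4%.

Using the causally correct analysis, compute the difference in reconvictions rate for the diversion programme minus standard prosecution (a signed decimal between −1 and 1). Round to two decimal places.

Within every offence seriousness level the diversion programme has the lower rate, yet pooled standard prosecution does — Simpson's reversal.
Here offence seriousness is a common cause — it drives both which disposition a case falls under and the outcome. The crude comparison mixes populations; the stratum-specific rates are the causally relevant ones.
Adjusting over the population distribution of offence seriousness: 0.500·(0.009−0.161) + 0.500·(0.474−0.716) = -0.197.

-0.20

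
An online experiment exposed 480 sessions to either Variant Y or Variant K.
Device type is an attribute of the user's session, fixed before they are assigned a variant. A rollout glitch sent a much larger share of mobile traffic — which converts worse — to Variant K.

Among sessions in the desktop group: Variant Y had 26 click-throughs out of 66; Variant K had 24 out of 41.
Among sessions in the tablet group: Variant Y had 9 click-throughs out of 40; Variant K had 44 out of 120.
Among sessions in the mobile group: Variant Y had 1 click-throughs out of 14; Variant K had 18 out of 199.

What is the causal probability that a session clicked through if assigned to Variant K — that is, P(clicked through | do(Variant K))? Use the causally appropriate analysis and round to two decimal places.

0.29

Variant K is higher inside every device type stratum but Variant Y is higher in aggregate. Whether to stratify depends on how device type relates to the variant.
The imbalance in device type arose from how sessions were allocated, not from anything the variant did; and device type independently affects the outcome. The pooled gap is confounded — condition on device type.
Standardising Variant K to the population device type mix: 0.223·24/41 + 0.333·44/120 + 0.444·18/199 = 0.293.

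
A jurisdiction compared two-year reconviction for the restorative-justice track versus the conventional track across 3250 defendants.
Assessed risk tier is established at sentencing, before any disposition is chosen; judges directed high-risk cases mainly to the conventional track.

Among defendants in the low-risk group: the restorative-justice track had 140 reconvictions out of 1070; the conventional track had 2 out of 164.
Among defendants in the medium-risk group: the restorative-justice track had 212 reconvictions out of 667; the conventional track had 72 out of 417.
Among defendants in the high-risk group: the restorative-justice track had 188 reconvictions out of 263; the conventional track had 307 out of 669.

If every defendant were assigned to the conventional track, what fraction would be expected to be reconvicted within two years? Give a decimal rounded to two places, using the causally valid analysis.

The stratified and pooled comparisons disagree (the conventional track wins within each assessed risk tier; the restorative-justice track wins overall), so the answer turns on the causal role of assessed risk tier.
Nothing the disposition does changes assessed risk tier; the imbalance is an allocation artefact. With assessed risk tier also predicting the outcome, the pooled figure is confounded, and the within-stratum comparison is the causal one.
Standardising the conventional track to the population assessed risk tier mix: 0.380·2/164 + 0.334·72/417 + 0.287·307/669 = 0.194.

0.19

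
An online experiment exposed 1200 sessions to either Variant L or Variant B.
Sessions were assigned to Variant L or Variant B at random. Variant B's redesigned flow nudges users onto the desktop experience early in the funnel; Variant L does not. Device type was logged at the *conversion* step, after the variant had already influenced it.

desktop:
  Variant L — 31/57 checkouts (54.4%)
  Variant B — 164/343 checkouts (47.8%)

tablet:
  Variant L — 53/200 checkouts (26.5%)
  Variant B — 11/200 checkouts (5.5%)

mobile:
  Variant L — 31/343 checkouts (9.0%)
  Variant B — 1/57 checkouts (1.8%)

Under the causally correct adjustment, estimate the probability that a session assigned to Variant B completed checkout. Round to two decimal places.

0.29

Device type is recorded after the variant and is itself shifted by it — it sits on the causal path from variant to outcome. Conditioning on a mediator would strip out part of the effect we want; the pooled comparison gives the total causal effect.
So P(outcome | do(Variant B)) is just the pooled rate for Variant B: 176/600 = 0.293.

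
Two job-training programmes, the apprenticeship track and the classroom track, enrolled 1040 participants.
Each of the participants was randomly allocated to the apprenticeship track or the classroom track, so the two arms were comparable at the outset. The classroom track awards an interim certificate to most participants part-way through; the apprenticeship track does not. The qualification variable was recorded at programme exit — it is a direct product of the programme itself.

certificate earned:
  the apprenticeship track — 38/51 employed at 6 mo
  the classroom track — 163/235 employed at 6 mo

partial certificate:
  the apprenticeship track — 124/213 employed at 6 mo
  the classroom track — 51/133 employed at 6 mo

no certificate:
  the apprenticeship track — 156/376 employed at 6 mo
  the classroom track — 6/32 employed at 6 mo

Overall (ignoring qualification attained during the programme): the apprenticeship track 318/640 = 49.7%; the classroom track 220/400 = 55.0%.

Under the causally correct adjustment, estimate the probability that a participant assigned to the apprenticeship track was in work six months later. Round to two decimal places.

Within every qualification attained during the programme level the apprenticeship track has the higher rate, yet pooled the classroom track does — Simpson's reversal.
Qualification attained during the programme here is a post-treatment variable shaped by the programme; conditioning on it would introduce bias rather than remove it. The overall comparison is the causal one.
So P(outcome | do(the apprenticeship track)) is just the pooled rate for the apprenticeship track: 318/640 = 0.497.

0.50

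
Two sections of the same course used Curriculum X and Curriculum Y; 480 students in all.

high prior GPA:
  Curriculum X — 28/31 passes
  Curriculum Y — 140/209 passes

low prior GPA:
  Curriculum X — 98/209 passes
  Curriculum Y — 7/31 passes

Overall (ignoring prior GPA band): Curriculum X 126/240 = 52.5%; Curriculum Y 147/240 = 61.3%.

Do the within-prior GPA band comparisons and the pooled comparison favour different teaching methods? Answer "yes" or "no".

Within each prior GPA band level (high prior GPA 90.3% vs 67.0%; low prior GPA 46.9% vs 22.6%), Curriculum X has the higher rate every time. Pooled: 52.5% vs 61.3% — Curriculum Y has the higher rate overall. The two comparisons disagree.

yes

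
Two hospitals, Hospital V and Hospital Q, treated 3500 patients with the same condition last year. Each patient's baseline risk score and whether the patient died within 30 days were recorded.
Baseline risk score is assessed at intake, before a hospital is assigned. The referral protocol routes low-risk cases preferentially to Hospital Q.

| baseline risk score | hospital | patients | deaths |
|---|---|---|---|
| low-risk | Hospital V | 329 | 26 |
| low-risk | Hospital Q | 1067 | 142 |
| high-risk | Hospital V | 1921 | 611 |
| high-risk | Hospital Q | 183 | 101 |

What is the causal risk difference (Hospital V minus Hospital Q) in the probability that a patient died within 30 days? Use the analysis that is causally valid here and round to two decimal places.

Within every baseline risk score level Hospital V has the lower rate, yet pooled Hospital Q does — Simpson's reversal.
Baseline risk score is set before the hospital has any effect — it is not caused by the hospital — and it independently drives the outcome. That makes it a confounder, so the causal comparison is within baseline risk score levels.
Adjusting over the population distribution of baseline risk score: 0.399·(0.079−0.133) + 0.601·(0.318−0.552) = -0.162.

-0.16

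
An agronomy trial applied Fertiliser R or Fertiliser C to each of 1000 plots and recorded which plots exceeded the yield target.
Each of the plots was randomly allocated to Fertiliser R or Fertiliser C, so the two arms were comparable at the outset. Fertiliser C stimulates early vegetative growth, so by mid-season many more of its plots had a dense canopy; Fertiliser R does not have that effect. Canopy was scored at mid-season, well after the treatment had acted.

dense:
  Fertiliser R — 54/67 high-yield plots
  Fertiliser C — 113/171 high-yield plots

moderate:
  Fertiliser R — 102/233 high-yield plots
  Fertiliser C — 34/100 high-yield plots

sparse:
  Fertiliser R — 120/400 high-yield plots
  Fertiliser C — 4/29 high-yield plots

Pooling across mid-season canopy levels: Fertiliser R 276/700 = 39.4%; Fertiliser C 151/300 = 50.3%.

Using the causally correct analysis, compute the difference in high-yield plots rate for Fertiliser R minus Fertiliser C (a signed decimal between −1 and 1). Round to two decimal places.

-0.11

The mid-season canopy-specific comparison favours Fertiliser R throughout, but the pooled figures favour Fertiliser C. The question is whether to condition on mid-season canopy.
Mid-season canopy here is a post-treatment variable shaped by the fertiliser; conditioning on it would introduce bias rather than remove it. The overall comparison is the causal one.
The causal difference is the pooled difference: 0.394 − 0.503 = -0.109.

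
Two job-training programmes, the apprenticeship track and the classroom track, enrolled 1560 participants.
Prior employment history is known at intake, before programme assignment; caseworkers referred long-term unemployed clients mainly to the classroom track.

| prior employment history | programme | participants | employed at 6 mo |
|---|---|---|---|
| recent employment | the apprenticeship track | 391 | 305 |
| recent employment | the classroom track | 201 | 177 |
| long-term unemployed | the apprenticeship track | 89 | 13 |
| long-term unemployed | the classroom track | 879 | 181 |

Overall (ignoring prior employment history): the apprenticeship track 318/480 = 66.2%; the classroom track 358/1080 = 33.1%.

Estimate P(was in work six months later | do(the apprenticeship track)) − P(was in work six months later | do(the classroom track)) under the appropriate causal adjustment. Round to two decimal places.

-0.08

The imbalance in prior employment history arose from how participants were allocated, not from anything the programme did; and prior employment history independently affects the outcome. The pooled gap is confounded — condition on prior employment history.
Adjusting over the population distribution of prior employment history: 0.379·(0.780−0.881) + 0.621·(0.146−0.206) = -0.075.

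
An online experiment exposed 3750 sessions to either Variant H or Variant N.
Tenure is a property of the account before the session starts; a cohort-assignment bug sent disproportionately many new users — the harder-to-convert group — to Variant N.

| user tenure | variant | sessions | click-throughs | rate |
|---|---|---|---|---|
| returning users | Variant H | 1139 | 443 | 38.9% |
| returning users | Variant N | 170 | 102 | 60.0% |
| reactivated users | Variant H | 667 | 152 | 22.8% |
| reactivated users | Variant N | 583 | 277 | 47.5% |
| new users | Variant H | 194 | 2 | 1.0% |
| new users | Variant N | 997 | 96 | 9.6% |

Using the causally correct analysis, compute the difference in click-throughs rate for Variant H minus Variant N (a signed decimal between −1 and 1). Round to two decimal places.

The imbalance in user tenure arose from how sessions were allocated, not from anything the variant did; and user tenure independently affects the outcome. The pooled gap is confounded — condition on user tenure.
Adjusting over the population distribution of user tenure: 0.349·(0.389−0.600) + 0.333·(0.228−0.475) + 0.318·(0.010−0.096) = -0.183.

-0.18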